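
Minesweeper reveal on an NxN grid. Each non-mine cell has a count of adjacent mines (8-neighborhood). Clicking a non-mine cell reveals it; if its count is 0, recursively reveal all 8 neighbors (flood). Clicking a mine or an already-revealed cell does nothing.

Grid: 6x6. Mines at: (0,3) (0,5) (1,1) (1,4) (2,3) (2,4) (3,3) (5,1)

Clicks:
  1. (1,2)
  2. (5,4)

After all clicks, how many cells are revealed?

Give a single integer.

Answer: 11

Derivation:
Click 1 (1,2) count=3: revealed 1 new [(1,2)] -> total=1
Click 2 (5,4) count=0: revealed 10 new [(3,4) (3,5) (4,2) (4,3) (4,4) (4,5) (5,2) (5,3) (5,4) (5,5)] -> total=11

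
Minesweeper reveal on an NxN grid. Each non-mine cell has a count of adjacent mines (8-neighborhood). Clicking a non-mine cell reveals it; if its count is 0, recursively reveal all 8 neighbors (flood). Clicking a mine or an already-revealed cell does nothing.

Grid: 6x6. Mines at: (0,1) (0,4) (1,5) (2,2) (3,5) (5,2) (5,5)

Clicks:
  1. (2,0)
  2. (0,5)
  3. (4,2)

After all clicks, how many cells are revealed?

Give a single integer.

Answer: 12

Derivation:
Click 1 (2,0) count=0: revealed 10 new [(1,0) (1,1) (2,0) (2,1) (3,0) (3,1) (4,0) (4,1) (5,0) (5,1)] -> total=10
Click 2 (0,5) count=2: revealed 1 new [(0,5)] -> total=11
Click 3 (4,2) count=1: revealed 1 new [(4,2)] -> total=12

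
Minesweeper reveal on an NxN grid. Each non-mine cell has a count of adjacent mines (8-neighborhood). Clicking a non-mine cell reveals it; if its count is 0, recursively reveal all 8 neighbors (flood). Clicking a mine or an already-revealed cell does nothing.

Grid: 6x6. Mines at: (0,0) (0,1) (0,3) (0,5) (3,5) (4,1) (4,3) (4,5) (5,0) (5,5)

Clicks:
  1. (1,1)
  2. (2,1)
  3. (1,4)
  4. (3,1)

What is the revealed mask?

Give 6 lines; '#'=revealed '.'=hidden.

Click 1 (1,1) count=2: revealed 1 new [(1,1)] -> total=1
Click 2 (2,1) count=0: revealed 14 new [(1,0) (1,2) (1,3) (1,4) (2,0) (2,1) (2,2) (2,3) (2,4) (3,0) (3,1) (3,2) (3,3) (3,4)] -> total=15
Click 3 (1,4) count=2: revealed 0 new [(none)] -> total=15
Click 4 (3,1) count=1: revealed 0 new [(none)] -> total=15

Answer: ......
#####.
#####.
#####.
......
......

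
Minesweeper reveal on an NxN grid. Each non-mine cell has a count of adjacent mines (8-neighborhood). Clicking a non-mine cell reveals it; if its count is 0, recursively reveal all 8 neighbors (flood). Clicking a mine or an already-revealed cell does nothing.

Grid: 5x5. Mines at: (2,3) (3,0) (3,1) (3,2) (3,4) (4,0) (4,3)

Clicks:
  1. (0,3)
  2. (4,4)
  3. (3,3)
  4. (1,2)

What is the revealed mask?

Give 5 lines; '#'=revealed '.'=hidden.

Answer: #####
#####
###..
...#.
....#

Derivation:
Click 1 (0,3) count=0: revealed 13 new [(0,0) (0,1) (0,2) (0,3) (0,4) (1,0) (1,1) (1,2) (1,3) (1,4) (2,0) (2,1) (2,2)] -> total=13
Click 2 (4,4) count=2: revealed 1 new [(4,4)] -> total=14
Click 3 (3,3) count=4: revealed 1 new [(3,3)] -> total=15
Click 4 (1,2) count=1: revealed 0 new [(none)] -> total=15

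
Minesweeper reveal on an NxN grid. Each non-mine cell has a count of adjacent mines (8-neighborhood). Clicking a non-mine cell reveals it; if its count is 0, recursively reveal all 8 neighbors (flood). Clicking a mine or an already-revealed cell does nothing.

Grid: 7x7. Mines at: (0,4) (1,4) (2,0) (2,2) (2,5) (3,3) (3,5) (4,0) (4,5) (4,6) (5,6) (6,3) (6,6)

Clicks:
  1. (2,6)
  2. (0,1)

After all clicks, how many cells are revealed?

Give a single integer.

Click 1 (2,6) count=2: revealed 1 new [(2,6)] -> total=1
Click 2 (0,1) count=0: revealed 8 new [(0,0) (0,1) (0,2) (0,3) (1,0) (1,1) (1,2) (1,3)] -> total=9

Answer: 9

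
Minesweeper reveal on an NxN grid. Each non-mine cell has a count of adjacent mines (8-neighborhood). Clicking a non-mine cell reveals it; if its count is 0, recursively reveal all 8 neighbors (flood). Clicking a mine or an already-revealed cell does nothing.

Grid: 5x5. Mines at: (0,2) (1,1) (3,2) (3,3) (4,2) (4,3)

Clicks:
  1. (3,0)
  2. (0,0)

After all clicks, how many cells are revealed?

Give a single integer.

Click 1 (3,0) count=0: revealed 6 new [(2,0) (2,1) (3,0) (3,1) (4,0) (4,1)] -> total=6
Click 2 (0,0) count=1: revealed 1 new [(0,0)] -> total=7

Answer: 7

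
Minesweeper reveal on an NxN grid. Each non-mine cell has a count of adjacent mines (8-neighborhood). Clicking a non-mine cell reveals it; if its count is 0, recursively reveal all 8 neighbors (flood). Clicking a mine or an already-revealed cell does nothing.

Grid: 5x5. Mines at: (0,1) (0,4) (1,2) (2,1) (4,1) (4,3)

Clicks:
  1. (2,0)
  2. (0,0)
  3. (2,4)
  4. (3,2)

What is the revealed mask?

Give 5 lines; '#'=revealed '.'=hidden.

Click 1 (2,0) count=1: revealed 1 new [(2,0)] -> total=1
Click 2 (0,0) count=1: revealed 1 new [(0,0)] -> total=2
Click 3 (2,4) count=0: revealed 6 new [(1,3) (1,4) (2,3) (2,4) (3,3) (3,4)] -> total=8
Click 4 (3,2) count=3: revealed 1 new [(3,2)] -> total=9

Answer: #....
...##
#..##
..###
.....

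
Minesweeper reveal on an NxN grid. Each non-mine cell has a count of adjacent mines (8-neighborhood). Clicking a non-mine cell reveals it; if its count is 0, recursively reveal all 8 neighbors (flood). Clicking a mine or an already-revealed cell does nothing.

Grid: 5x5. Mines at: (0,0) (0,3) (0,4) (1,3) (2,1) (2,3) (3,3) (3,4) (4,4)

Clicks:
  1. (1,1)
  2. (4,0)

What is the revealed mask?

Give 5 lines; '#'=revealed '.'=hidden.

Click 1 (1,1) count=2: revealed 1 new [(1,1)] -> total=1
Click 2 (4,0) count=0: revealed 6 new [(3,0) (3,1) (3,2) (4,0) (4,1) (4,2)] -> total=7

Answer: .....
.#...
.....
###..
###..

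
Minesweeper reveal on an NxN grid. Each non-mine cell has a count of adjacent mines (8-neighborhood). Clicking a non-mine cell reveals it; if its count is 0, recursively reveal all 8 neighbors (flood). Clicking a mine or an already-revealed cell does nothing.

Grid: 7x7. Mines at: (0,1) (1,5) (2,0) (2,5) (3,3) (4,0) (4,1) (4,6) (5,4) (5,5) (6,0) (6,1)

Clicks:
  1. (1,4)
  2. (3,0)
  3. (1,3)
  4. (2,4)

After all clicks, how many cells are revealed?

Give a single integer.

Answer: 10

Derivation:
Click 1 (1,4) count=2: revealed 1 new [(1,4)] -> total=1
Click 2 (3,0) count=3: revealed 1 new [(3,0)] -> total=2
Click 3 (1,3) count=0: revealed 8 new [(0,2) (0,3) (0,4) (1,2) (1,3) (2,2) (2,3) (2,4)] -> total=10
Click 4 (2,4) count=3: revealed 0 new [(none)] -> total=10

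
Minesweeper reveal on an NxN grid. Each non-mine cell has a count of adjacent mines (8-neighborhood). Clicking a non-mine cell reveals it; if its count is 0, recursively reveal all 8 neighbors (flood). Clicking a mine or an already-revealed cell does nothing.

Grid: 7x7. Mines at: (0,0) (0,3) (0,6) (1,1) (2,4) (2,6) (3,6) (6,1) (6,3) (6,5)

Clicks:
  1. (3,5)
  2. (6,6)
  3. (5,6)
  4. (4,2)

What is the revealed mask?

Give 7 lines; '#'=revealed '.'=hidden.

Answer: .......
.......
####...
######.
######.
#######
......#

Derivation:
Click 1 (3,5) count=3: revealed 1 new [(3,5)] -> total=1
Click 2 (6,6) count=1: revealed 1 new [(6,6)] -> total=2
Click 3 (5,6) count=1: revealed 1 new [(5,6)] -> total=3
Click 4 (4,2) count=0: revealed 21 new [(2,0) (2,1) (2,2) (2,3) (3,0) (3,1) (3,2) (3,3) (3,4) (4,0) (4,1) (4,2) (4,3) (4,4) (4,5) (5,0) (5,1) (5,2) (5,3) (5,4) (5,5)] -> total=24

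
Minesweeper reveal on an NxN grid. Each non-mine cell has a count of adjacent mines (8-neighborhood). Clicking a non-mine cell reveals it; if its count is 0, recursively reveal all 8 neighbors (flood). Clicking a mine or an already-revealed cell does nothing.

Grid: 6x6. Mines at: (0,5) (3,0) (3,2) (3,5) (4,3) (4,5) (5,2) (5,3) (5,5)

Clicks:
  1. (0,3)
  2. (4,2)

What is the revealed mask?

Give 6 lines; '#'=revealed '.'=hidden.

Answer: #####.
#####.
#####.
......
..#...
......

Derivation:
Click 1 (0,3) count=0: revealed 15 new [(0,0) (0,1) (0,2) (0,3) (0,4) (1,0) (1,1) (1,2) (1,3) (1,4) (2,0) (2,1) (2,2) (2,3) (2,4)] -> total=15
Click 2 (4,2) count=4: revealed 1 new [(4,2)] -> total=16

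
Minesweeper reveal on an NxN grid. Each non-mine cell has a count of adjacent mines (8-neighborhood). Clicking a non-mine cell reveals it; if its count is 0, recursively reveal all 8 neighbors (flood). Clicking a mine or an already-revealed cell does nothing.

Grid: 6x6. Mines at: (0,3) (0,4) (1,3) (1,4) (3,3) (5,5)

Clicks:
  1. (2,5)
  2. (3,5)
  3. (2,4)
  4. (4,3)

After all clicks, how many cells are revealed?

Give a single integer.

Click 1 (2,5) count=1: revealed 1 new [(2,5)] -> total=1
Click 2 (3,5) count=0: revealed 5 new [(2,4) (3,4) (3,5) (4,4) (4,5)] -> total=6
Click 3 (2,4) count=3: revealed 0 new [(none)] -> total=6
Click 4 (4,3) count=1: revealed 1 new [(4,3)] -> total=7

Answer: 7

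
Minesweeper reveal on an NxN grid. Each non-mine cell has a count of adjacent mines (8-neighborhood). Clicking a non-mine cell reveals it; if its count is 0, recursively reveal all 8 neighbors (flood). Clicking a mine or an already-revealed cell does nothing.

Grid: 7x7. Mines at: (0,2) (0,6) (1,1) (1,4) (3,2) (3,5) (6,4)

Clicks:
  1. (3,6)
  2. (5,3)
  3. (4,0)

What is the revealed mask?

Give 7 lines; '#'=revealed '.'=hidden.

Answer: .......
.......
##.....
##....#
####...
####...
####...

Derivation:
Click 1 (3,6) count=1: revealed 1 new [(3,6)] -> total=1
Click 2 (5,3) count=1: revealed 1 new [(5,3)] -> total=2
Click 3 (4,0) count=0: revealed 15 new [(2,0) (2,1) (3,0) (3,1) (4,0) (4,1) (4,2) (4,3) (5,0) (5,1) (5,2) (6,0) (6,1) (6,2) (6,3)] -> total=17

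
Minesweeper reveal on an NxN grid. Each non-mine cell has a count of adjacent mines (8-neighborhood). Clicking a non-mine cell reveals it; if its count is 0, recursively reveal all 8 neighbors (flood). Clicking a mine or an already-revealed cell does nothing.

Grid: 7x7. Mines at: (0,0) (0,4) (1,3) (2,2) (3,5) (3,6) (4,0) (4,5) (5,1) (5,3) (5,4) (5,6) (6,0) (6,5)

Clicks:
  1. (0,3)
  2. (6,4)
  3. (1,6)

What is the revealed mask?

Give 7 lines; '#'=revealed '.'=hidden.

Answer: ...#.##
.....##
.....##
.......
.......
.......
....#..

Derivation:
Click 1 (0,3) count=2: revealed 1 new [(0,3)] -> total=1
Click 2 (6,4) count=3: revealed 1 new [(6,4)] -> total=2
Click 3 (1,6) count=0: revealed 6 new [(0,5) (0,6) (1,5) (1,6) (2,5) (2,6)] -> total=8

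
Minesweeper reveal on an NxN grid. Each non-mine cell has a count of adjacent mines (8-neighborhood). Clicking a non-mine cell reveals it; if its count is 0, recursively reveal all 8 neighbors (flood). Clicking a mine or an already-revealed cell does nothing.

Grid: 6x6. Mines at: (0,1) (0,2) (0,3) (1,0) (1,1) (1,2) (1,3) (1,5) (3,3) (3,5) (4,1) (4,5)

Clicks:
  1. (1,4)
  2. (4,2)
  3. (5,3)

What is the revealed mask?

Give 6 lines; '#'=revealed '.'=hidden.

Answer: ......
....#.
......
......
..###.
..###.

Derivation:
Click 1 (1,4) count=3: revealed 1 new [(1,4)] -> total=1
Click 2 (4,2) count=2: revealed 1 new [(4,2)] -> total=2
Click 3 (5,3) count=0: revealed 5 new [(4,3) (4,4) (5,2) (5,3) (5,4)] -> total=7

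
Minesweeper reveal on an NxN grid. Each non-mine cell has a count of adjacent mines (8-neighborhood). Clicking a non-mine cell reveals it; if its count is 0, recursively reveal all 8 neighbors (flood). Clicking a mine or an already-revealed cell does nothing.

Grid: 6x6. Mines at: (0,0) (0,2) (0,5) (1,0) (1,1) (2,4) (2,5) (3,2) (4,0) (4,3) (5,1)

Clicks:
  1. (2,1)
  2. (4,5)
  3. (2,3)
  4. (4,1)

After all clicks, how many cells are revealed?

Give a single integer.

Answer: 9

Derivation:
Click 1 (2,1) count=3: revealed 1 new [(2,1)] -> total=1
Click 2 (4,5) count=0: revealed 6 new [(3,4) (3,5) (4,4) (4,5) (5,4) (5,5)] -> total=7
Click 3 (2,3) count=2: revealed 1 new [(2,3)] -> total=8
Click 4 (4,1) count=3: revealed 1 new [(4,1)] -> total=9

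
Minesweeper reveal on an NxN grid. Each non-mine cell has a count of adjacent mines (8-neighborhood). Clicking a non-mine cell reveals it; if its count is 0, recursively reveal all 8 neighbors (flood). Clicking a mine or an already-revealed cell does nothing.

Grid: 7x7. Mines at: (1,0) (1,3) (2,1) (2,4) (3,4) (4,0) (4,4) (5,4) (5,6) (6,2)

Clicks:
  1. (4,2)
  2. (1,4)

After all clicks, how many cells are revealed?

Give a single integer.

Answer: 10

Derivation:
Click 1 (4,2) count=0: revealed 9 new [(3,1) (3,2) (3,3) (4,1) (4,2) (4,3) (5,1) (5,2) (5,3)] -> total=9
Click 2 (1,4) count=2: revealed 1 new [(1,4)] -> total=10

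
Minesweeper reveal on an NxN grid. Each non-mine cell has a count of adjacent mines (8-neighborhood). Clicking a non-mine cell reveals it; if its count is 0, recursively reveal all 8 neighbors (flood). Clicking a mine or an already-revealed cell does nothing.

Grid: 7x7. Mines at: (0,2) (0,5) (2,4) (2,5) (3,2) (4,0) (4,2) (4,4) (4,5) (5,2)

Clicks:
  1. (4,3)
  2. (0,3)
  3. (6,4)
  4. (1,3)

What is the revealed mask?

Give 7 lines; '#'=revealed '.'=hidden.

Answer: ...#...
...#...
.......
.......
...#...
...####
...####

Derivation:
Click 1 (4,3) count=4: revealed 1 new [(4,3)] -> total=1
Click 2 (0,3) count=1: revealed 1 new [(0,3)] -> total=2
Click 3 (6,4) count=0: revealed 8 new [(5,3) (5,4) (5,5) (5,6) (6,3) (6,4) (6,5) (6,6)] -> total=10
Click 4 (1,3) count=2: revealed 1 new [(1,3)] -> total=11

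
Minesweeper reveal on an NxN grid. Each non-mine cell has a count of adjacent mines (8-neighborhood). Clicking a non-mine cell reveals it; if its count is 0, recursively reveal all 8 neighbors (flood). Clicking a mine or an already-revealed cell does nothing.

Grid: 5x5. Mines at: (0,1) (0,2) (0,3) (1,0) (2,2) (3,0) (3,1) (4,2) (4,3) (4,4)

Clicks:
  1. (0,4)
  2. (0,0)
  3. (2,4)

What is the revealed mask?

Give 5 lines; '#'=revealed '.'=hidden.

Answer: #...#
...##
...##
...##
.....

Derivation:
Click 1 (0,4) count=1: revealed 1 new [(0,4)] -> total=1
Click 2 (0,0) count=2: revealed 1 new [(0,0)] -> total=2
Click 3 (2,4) count=0: revealed 6 new [(1,3) (1,4) (2,3) (2,4) (3,3) (3,4)] -> total=8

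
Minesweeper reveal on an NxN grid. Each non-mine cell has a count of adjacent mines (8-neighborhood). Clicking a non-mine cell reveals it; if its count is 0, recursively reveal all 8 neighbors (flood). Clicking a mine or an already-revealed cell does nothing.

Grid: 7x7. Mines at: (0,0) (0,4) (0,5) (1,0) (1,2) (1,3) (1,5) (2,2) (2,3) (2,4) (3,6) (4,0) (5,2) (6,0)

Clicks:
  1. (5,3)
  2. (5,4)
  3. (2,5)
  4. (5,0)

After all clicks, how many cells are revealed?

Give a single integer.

Answer: 17

Derivation:
Click 1 (5,3) count=1: revealed 1 new [(5,3)] -> total=1
Click 2 (5,4) count=0: revealed 14 new [(3,3) (3,4) (3,5) (4,3) (4,4) (4,5) (4,6) (5,4) (5,5) (5,6) (6,3) (6,4) (6,5) (6,6)] -> total=15
Click 3 (2,5) count=3: revealed 1 new [(2,5)] -> total=16
Click 4 (5,0) count=2: revealed 1 new [(5,0)] -> total=17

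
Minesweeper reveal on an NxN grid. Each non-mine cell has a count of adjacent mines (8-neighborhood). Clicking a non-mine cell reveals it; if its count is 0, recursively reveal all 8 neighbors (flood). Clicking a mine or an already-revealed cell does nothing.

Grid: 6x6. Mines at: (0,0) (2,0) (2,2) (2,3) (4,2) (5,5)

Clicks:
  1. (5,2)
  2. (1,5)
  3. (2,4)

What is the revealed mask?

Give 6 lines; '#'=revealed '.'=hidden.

Answer: .#####
.#####
....##
....##
....##
..#...

Derivation:
Click 1 (5,2) count=1: revealed 1 new [(5,2)] -> total=1
Click 2 (1,5) count=0: revealed 16 new [(0,1) (0,2) (0,3) (0,4) (0,5) (1,1) (1,2) (1,3) (1,4) (1,5) (2,4) (2,5) (3,4) (3,5) (4,4) (4,5)] -> total=17
Click 3 (2,4) count=1: revealed 0 new [(none)] -> total=17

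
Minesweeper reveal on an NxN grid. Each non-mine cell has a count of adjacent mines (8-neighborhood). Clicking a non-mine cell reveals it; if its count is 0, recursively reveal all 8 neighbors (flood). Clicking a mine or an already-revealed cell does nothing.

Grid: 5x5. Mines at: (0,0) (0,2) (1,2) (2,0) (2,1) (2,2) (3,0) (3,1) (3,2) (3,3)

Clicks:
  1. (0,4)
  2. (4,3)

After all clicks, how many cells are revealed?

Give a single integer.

Answer: 7

Derivation:
Click 1 (0,4) count=0: revealed 6 new [(0,3) (0,4) (1,3) (1,4) (2,3) (2,4)] -> total=6
Click 2 (4,3) count=2: revealed 1 new [(4,3)] -> total=7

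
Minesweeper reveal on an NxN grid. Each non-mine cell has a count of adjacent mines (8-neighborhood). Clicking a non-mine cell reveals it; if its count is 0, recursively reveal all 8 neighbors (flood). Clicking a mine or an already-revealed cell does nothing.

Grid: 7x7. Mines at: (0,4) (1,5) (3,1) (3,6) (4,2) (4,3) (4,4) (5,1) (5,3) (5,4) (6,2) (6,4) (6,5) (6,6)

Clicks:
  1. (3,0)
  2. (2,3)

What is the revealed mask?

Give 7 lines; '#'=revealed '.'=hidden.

Click 1 (3,0) count=1: revealed 1 new [(3,0)] -> total=1
Click 2 (2,3) count=0: revealed 17 new [(0,0) (0,1) (0,2) (0,3) (1,0) (1,1) (1,2) (1,3) (1,4) (2,0) (2,1) (2,2) (2,3) (2,4) (3,2) (3,3) (3,4)] -> total=18

Answer: ####...
#####..
#####..
#.###..
.......
.......
.......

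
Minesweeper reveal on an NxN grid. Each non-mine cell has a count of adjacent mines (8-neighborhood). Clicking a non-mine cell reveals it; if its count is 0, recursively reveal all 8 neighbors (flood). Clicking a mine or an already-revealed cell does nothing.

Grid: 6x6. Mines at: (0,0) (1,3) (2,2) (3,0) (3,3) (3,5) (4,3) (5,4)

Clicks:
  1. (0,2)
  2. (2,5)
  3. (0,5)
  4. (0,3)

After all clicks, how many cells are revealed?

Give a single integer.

Answer: 8

Derivation:
Click 1 (0,2) count=1: revealed 1 new [(0,2)] -> total=1
Click 2 (2,5) count=1: revealed 1 new [(2,5)] -> total=2
Click 3 (0,5) count=0: revealed 5 new [(0,4) (0,5) (1,4) (1,5) (2,4)] -> total=7
Click 4 (0,3) count=1: revealed 1 new [(0,3)] -> total=8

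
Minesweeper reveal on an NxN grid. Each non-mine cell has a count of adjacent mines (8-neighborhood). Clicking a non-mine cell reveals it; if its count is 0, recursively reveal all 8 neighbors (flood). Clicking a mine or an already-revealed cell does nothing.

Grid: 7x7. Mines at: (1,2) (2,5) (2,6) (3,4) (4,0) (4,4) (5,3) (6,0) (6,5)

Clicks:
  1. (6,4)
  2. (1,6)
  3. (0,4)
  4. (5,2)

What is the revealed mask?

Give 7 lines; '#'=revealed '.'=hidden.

Click 1 (6,4) count=2: revealed 1 new [(6,4)] -> total=1
Click 2 (1,6) count=2: revealed 1 new [(1,6)] -> total=2
Click 3 (0,4) count=0: revealed 7 new [(0,3) (0,4) (0,5) (0,6) (1,3) (1,4) (1,5)] -> total=9
Click 4 (5,2) count=1: revealed 1 new [(5,2)] -> total=10

Answer: ...####
...####
.......
.......
.......
..#....
....#..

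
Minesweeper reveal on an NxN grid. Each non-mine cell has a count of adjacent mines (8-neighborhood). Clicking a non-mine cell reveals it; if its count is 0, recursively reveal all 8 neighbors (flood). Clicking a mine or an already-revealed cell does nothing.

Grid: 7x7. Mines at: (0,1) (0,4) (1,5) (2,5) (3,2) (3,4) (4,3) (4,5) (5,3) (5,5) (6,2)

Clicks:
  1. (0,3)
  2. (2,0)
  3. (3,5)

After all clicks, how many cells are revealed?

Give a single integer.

Click 1 (0,3) count=1: revealed 1 new [(0,3)] -> total=1
Click 2 (2,0) count=0: revealed 12 new [(1,0) (1,1) (2,0) (2,1) (3,0) (3,1) (4,0) (4,1) (5,0) (5,1) (6,0) (6,1)] -> total=13
Click 3 (3,5) count=3: revealed 1 new [(3,5)] -> total=14

Answer: 14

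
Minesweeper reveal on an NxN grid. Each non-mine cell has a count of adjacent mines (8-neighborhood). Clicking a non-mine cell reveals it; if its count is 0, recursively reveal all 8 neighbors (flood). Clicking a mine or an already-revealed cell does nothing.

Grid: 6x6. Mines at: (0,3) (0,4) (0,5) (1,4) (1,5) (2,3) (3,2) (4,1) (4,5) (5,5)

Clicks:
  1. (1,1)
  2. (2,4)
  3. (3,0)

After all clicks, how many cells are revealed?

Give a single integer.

Click 1 (1,1) count=0: revealed 11 new [(0,0) (0,1) (0,2) (1,0) (1,1) (1,2) (2,0) (2,1) (2,2) (3,0) (3,1)] -> total=11
Click 2 (2,4) count=3: revealed 1 new [(2,4)] -> total=12
Click 3 (3,0) count=1: revealed 0 new [(none)] -> total=12

Answer: 12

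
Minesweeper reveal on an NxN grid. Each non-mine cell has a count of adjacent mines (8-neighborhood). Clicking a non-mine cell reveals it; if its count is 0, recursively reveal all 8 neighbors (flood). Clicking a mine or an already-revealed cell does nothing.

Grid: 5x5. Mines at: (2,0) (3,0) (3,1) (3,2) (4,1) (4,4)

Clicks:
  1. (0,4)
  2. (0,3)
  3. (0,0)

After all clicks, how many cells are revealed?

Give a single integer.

Answer: 16

Derivation:
Click 1 (0,4) count=0: revealed 16 new [(0,0) (0,1) (0,2) (0,3) (0,4) (1,0) (1,1) (1,2) (1,3) (1,4) (2,1) (2,2) (2,3) (2,4) (3,3) (3,4)] -> total=16
Click 2 (0,3) count=0: revealed 0 new [(none)] -> total=16
Click 3 (0,0) count=0: revealed 0 new [(none)] -> total=16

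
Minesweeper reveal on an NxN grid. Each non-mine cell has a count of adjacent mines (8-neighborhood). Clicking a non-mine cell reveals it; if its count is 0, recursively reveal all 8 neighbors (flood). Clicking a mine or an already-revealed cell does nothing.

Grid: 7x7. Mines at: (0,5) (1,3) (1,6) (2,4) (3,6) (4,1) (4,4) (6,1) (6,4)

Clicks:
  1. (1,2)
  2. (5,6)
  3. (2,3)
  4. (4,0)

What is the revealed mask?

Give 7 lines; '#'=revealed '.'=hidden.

Answer: .......
..#....
...#...
.......
#....##
.....##
.....##

Derivation:
Click 1 (1,2) count=1: revealed 1 new [(1,2)] -> total=1
Click 2 (5,6) count=0: revealed 6 new [(4,5) (4,6) (5,5) (5,6) (6,5) (6,6)] -> total=7
Click 3 (2,3) count=2: revealed 1 new [(2,3)] -> total=8
Click 4 (4,0) count=1: revealed 1 new [(4,0)] -> total=9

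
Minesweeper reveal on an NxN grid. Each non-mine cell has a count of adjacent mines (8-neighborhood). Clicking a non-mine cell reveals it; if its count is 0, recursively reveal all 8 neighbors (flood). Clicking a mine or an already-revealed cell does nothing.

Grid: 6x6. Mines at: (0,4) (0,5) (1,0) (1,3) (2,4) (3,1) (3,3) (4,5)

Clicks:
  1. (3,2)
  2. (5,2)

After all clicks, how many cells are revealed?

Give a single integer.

Click 1 (3,2) count=2: revealed 1 new [(3,2)] -> total=1
Click 2 (5,2) count=0: revealed 10 new [(4,0) (4,1) (4,2) (4,3) (4,4) (5,0) (5,1) (5,2) (5,3) (5,4)] -> total=11

Answer: 11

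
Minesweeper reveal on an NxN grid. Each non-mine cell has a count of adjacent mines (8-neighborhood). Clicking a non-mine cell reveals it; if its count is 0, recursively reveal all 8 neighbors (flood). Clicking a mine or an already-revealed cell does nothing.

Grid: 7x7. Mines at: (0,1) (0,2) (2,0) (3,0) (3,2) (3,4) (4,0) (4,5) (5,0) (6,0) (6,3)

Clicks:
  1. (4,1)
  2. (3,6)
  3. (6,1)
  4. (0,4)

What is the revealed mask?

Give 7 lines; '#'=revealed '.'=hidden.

Click 1 (4,1) count=4: revealed 1 new [(4,1)] -> total=1
Click 2 (3,6) count=1: revealed 1 new [(3,6)] -> total=2
Click 3 (6,1) count=2: revealed 1 new [(6,1)] -> total=3
Click 4 (0,4) count=0: revealed 13 new [(0,3) (0,4) (0,5) (0,6) (1,3) (1,4) (1,5) (1,6) (2,3) (2,4) (2,5) (2,6) (3,5)] -> total=16

Answer: ...####
...####
...####
.....##
.#.....
.......
.#.....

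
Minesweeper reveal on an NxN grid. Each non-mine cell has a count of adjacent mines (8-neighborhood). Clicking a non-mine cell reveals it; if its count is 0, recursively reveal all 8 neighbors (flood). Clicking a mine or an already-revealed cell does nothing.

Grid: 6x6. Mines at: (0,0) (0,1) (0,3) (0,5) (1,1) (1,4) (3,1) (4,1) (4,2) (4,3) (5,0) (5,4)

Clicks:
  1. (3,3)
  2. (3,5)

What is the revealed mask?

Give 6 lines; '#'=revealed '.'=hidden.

Answer: ......
......
....##
...###
....##
......

Derivation:
Click 1 (3,3) count=2: revealed 1 new [(3,3)] -> total=1
Click 2 (3,5) count=0: revealed 6 new [(2,4) (2,5) (3,4) (3,5) (4,4) (4,5)] -> total=7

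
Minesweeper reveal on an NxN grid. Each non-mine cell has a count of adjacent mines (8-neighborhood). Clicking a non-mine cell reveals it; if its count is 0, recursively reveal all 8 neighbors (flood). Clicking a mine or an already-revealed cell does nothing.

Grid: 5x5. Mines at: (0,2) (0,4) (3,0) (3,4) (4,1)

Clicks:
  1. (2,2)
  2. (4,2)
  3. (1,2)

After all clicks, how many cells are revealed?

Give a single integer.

Click 1 (2,2) count=0: revealed 9 new [(1,1) (1,2) (1,3) (2,1) (2,2) (2,3) (3,1) (3,2) (3,3)] -> total=9
Click 2 (4,2) count=1: revealed 1 new [(4,2)] -> total=10
Click 3 (1,2) count=1: revealed 0 new [(none)] -> total=10

Answer: 10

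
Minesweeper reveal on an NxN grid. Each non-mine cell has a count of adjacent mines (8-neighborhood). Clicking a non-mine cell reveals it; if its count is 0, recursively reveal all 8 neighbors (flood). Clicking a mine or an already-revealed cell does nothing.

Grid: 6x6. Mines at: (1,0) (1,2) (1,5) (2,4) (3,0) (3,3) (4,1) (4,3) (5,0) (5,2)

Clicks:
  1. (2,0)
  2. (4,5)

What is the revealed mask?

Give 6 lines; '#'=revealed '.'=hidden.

Answer: ......
......
#.....
....##
....##
....##

Derivation:
Click 1 (2,0) count=2: revealed 1 new [(2,0)] -> total=1
Click 2 (4,5) count=0: revealed 6 new [(3,4) (3,5) (4,4) (4,5) (5,4) (5,5)] -> total=7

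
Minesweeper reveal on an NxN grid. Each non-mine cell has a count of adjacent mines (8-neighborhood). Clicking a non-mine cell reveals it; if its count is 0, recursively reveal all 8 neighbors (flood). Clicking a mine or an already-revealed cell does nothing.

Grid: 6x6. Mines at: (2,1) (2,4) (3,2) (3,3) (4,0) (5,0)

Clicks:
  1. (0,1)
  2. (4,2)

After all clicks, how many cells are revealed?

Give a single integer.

Answer: 13

Derivation:
Click 1 (0,1) count=0: revealed 12 new [(0,0) (0,1) (0,2) (0,3) (0,4) (0,5) (1,0) (1,1) (1,2) (1,3) (1,4) (1,5)] -> total=12
Click 2 (4,2) count=2: revealed 1 new [(4,2)] -> total=13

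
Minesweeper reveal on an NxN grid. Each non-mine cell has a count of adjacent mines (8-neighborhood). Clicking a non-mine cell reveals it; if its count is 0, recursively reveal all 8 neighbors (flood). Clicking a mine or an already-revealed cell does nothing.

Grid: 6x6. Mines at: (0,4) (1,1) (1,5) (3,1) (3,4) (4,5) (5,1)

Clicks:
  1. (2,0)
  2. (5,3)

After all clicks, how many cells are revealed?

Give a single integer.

Answer: 7

Derivation:
Click 1 (2,0) count=2: revealed 1 new [(2,0)] -> total=1
Click 2 (5,3) count=0: revealed 6 new [(4,2) (4,3) (4,4) (5,2) (5,3) (5,4)] -> total=7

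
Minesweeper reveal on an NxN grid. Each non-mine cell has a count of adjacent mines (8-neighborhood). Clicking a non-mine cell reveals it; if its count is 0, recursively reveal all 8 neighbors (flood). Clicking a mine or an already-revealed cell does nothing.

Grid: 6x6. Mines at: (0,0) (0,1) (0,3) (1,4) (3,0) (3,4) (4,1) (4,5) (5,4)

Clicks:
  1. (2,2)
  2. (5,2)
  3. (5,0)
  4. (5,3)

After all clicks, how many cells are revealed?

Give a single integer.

Click 1 (2,2) count=0: revealed 9 new [(1,1) (1,2) (1,3) (2,1) (2,2) (2,3) (3,1) (3,2) (3,3)] -> total=9
Click 2 (5,2) count=1: revealed 1 new [(5,2)] -> total=10
Click 3 (5,0) count=1: revealed 1 new [(5,0)] -> total=11
Click 4 (5,3) count=1: revealed 1 new [(5,3)] -> total=12

Answer: 12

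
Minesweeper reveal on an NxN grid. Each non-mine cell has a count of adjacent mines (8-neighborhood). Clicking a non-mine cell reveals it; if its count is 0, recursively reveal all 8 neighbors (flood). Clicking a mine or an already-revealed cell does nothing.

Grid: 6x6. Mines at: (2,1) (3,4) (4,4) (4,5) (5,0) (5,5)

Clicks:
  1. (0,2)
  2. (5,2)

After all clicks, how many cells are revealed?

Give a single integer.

Click 1 (0,2) count=0: revealed 16 new [(0,0) (0,1) (0,2) (0,3) (0,4) (0,5) (1,0) (1,1) (1,2) (1,3) (1,4) (1,5) (2,2) (2,3) (2,4) (2,5)] -> total=16
Click 2 (5,2) count=0: revealed 9 new [(3,1) (3,2) (3,3) (4,1) (4,2) (4,3) (5,1) (5,2) (5,3)] -> total=25

Answer: 25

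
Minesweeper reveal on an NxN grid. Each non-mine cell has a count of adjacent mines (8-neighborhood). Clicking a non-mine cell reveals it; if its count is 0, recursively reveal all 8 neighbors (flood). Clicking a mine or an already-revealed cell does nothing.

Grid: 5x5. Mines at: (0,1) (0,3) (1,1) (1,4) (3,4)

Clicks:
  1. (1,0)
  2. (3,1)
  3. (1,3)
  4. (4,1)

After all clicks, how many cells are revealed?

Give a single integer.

Answer: 14

Derivation:
Click 1 (1,0) count=2: revealed 1 new [(1,0)] -> total=1
Click 2 (3,1) count=0: revealed 12 new [(2,0) (2,1) (2,2) (2,3) (3,0) (3,1) (3,2) (3,3) (4,0) (4,1) (4,2) (4,3)] -> total=13
Click 3 (1,3) count=2: revealed 1 new [(1,3)] -> total=14
Click 4 (4,1) count=0: revealed 0 new [(none)] -> total=14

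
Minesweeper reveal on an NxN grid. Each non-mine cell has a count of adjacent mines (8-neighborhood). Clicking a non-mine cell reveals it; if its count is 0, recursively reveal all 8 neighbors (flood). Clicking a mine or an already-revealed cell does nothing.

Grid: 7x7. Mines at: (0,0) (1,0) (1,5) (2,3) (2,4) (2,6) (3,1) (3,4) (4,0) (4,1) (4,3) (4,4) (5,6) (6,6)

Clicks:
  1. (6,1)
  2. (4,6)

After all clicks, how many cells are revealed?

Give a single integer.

Click 1 (6,1) count=0: revealed 12 new [(5,0) (5,1) (5,2) (5,3) (5,4) (5,5) (6,0) (6,1) (6,2) (6,3) (6,4) (6,5)] -> total=12
Click 2 (4,6) count=1: revealed 1 new [(4,6)] -> total=13

Answer: 13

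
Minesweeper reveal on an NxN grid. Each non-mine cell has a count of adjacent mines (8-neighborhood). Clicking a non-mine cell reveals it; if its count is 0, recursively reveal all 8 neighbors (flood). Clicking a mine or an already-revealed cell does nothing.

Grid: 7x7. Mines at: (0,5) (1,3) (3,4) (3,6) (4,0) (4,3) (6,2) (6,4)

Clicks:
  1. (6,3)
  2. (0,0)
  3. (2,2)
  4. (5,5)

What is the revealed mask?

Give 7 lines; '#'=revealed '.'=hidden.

Click 1 (6,3) count=2: revealed 1 new [(6,3)] -> total=1
Click 2 (0,0) count=0: revealed 12 new [(0,0) (0,1) (0,2) (1,0) (1,1) (1,2) (2,0) (2,1) (2,2) (3,0) (3,1) (3,2)] -> total=13
Click 3 (2,2) count=1: revealed 0 new [(none)] -> total=13
Click 4 (5,5) count=1: revealed 1 new [(5,5)] -> total=14

Answer: ###....
###....
###....
###....
.......
.....#.
...#...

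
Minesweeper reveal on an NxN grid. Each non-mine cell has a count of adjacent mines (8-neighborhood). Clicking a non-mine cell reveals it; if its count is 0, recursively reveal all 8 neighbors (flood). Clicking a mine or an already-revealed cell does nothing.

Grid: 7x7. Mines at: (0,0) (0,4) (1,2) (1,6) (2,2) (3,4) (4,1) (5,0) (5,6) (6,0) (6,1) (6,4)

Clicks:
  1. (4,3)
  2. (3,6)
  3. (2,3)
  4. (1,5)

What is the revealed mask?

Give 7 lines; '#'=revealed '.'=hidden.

Click 1 (4,3) count=1: revealed 1 new [(4,3)] -> total=1
Click 2 (3,6) count=0: revealed 6 new [(2,5) (2,6) (3,5) (3,6) (4,5) (4,6)] -> total=7
Click 3 (2,3) count=3: revealed 1 new [(2,3)] -> total=8
Click 4 (1,5) count=2: revealed 1 new [(1,5)] -> total=9

Answer: .......
.....#.
...#.##
.....##
...#.##
.......
.......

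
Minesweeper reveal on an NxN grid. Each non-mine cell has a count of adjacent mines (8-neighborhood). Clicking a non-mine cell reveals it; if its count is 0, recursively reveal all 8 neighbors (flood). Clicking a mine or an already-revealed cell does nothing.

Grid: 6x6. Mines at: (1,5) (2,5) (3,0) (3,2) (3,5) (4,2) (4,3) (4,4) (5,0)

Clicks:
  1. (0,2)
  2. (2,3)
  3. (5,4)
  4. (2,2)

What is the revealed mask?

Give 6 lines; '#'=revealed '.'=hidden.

Click 1 (0,2) count=0: revealed 15 new [(0,0) (0,1) (0,2) (0,3) (0,4) (1,0) (1,1) (1,2) (1,3) (1,4) (2,0) (2,1) (2,2) (2,3) (2,4)] -> total=15
Click 2 (2,3) count=1: revealed 0 new [(none)] -> total=15
Click 3 (5,4) count=2: revealed 1 new [(5,4)] -> total=16
Click 4 (2,2) count=1: revealed 0 new [(none)] -> total=16

Answer: #####.
#####.
#####.
......
......
....#.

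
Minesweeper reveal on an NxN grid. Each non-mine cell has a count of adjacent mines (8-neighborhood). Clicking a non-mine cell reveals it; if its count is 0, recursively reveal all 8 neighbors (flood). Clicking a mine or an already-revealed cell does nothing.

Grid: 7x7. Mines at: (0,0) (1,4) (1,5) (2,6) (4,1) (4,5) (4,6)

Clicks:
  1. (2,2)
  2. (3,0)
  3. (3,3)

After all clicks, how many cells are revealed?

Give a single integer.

Answer: 34

Derivation:
Click 1 (2,2) count=0: revealed 34 new [(0,1) (0,2) (0,3) (1,0) (1,1) (1,2) (1,3) (2,0) (2,1) (2,2) (2,3) (2,4) (3,0) (3,1) (3,2) (3,3) (3,4) (4,2) (4,3) (4,4) (5,0) (5,1) (5,2) (5,3) (5,4) (5,5) (5,6) (6,0) (6,1) (6,2) (6,3) (6,4) (6,5) (6,6)] -> total=34
Click 2 (3,0) count=1: revealed 0 new [(none)] -> total=34
Click 3 (3,3) count=0: revealed 0 new [(none)] -> total=34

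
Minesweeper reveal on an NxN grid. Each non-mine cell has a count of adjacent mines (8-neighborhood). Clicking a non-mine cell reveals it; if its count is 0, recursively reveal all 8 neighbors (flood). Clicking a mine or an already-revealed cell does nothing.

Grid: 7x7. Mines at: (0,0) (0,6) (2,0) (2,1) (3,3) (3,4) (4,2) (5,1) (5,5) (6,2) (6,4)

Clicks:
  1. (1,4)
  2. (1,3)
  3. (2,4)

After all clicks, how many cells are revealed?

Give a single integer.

Answer: 14

Derivation:
Click 1 (1,4) count=0: revealed 14 new [(0,1) (0,2) (0,3) (0,4) (0,5) (1,1) (1,2) (1,3) (1,4) (1,5) (2,2) (2,3) (2,4) (2,5)] -> total=14
Click 2 (1,3) count=0: revealed 0 new [(none)] -> total=14
Click 3 (2,4) count=2: revealed 0 new [(none)] -> total=14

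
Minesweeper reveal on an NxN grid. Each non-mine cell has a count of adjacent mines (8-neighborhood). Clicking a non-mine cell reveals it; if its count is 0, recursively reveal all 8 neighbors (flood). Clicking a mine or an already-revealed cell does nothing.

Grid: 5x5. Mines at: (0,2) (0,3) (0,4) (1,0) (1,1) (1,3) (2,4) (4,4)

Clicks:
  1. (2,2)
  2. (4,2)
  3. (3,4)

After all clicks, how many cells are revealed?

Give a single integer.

Answer: 13

Derivation:
Click 1 (2,2) count=2: revealed 1 new [(2,2)] -> total=1
Click 2 (4,2) count=0: revealed 11 new [(2,0) (2,1) (2,3) (3,0) (3,1) (3,2) (3,3) (4,0) (4,1) (4,2) (4,3)] -> total=12
Click 3 (3,4) count=2: revealed 1 new [(3,4)] -> total=13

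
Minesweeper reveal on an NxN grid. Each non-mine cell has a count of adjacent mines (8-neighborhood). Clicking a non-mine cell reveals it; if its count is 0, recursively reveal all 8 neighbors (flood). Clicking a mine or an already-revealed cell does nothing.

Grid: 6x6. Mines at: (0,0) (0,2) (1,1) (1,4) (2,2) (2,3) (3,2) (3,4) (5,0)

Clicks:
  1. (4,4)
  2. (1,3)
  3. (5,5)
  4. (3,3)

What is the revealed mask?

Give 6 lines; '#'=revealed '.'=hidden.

Answer: ......
...#..
......
...#..
.#####
.#####

Derivation:
Click 1 (4,4) count=1: revealed 1 new [(4,4)] -> total=1
Click 2 (1,3) count=4: revealed 1 new [(1,3)] -> total=2
Click 3 (5,5) count=0: revealed 9 new [(4,1) (4,2) (4,3) (4,5) (5,1) (5,2) (5,3) (5,4) (5,5)] -> total=11
Click 4 (3,3) count=4: revealed 1 new [(3,3)] -> total=12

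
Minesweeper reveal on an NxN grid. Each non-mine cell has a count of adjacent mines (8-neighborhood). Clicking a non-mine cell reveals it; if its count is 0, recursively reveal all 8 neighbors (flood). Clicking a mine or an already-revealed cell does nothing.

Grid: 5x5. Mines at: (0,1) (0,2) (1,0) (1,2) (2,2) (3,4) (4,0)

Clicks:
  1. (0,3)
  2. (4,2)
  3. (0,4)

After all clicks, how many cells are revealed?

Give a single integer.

Answer: 12

Derivation:
Click 1 (0,3) count=2: revealed 1 new [(0,3)] -> total=1
Click 2 (4,2) count=0: revealed 6 new [(3,1) (3,2) (3,3) (4,1) (4,2) (4,3)] -> total=7
Click 3 (0,4) count=0: revealed 5 new [(0,4) (1,3) (1,4) (2,3) (2,4)] -> total=12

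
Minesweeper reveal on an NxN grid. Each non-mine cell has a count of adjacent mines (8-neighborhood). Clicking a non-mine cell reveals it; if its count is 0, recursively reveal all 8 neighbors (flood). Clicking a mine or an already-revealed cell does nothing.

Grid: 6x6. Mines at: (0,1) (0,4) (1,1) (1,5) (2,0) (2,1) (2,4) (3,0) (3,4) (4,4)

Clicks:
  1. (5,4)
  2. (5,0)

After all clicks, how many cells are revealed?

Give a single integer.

Answer: 12

Derivation:
Click 1 (5,4) count=1: revealed 1 new [(5,4)] -> total=1
Click 2 (5,0) count=0: revealed 11 new [(3,1) (3,2) (3,3) (4,0) (4,1) (4,2) (4,3) (5,0) (5,1) (5,2) (5,3)] -> total=12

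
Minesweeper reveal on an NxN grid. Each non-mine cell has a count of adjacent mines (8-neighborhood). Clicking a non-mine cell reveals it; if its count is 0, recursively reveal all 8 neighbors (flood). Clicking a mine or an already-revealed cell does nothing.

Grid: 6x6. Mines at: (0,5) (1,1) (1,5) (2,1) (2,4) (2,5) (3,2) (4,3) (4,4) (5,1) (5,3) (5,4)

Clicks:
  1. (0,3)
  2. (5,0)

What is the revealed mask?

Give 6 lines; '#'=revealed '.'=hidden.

Answer: ..###.
..###.
......
......
......
#.....

Derivation:
Click 1 (0,3) count=0: revealed 6 new [(0,2) (0,3) (0,4) (1,2) (1,3) (1,4)] -> total=6
Click 2 (5,0) count=1: revealed 1 new [(5,0)] -> total=7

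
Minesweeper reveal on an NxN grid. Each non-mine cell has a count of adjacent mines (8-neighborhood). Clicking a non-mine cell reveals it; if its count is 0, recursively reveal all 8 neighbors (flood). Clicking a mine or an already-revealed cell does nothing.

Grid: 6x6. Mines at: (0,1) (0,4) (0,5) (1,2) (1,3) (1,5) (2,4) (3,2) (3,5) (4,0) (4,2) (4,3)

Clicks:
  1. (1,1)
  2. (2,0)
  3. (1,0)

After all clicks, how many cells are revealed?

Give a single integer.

Answer: 6

Derivation:
Click 1 (1,1) count=2: revealed 1 new [(1,1)] -> total=1
Click 2 (2,0) count=0: revealed 5 new [(1,0) (2,0) (2,1) (3,0) (3,1)] -> total=6
Click 3 (1,0) count=1: revealed 0 new [(none)] -> total=6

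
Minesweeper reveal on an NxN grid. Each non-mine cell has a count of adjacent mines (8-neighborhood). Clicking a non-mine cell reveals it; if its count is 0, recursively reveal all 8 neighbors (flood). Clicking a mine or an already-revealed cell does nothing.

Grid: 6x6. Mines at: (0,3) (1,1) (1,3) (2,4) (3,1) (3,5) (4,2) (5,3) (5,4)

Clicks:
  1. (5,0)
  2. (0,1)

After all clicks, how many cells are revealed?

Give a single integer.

Click 1 (5,0) count=0: revealed 4 new [(4,0) (4,1) (5,0) (5,1)] -> total=4
Click 2 (0,1) count=1: revealed 1 new [(0,1)] -> total=5

Answer: 5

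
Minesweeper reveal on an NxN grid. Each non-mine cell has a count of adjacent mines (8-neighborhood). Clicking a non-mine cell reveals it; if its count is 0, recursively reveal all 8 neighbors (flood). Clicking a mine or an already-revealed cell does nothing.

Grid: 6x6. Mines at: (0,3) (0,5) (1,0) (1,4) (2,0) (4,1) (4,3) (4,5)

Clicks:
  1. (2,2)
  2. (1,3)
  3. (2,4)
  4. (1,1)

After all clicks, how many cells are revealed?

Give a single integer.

Answer: 10

Derivation:
Click 1 (2,2) count=0: revealed 9 new [(1,1) (1,2) (1,3) (2,1) (2,2) (2,3) (3,1) (3,2) (3,3)] -> total=9
Click 2 (1,3) count=2: revealed 0 new [(none)] -> total=9
Click 3 (2,4) count=1: revealed 1 new [(2,4)] -> total=10
Click 4 (1,1) count=2: revealed 0 new [(none)] -> total=10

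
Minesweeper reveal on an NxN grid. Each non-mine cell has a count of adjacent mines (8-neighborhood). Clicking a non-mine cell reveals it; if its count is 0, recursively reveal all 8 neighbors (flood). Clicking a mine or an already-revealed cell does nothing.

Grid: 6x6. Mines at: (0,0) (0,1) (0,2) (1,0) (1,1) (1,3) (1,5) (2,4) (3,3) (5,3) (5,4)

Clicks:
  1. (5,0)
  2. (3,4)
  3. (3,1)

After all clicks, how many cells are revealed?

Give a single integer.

Answer: 13

Derivation:
Click 1 (5,0) count=0: revealed 12 new [(2,0) (2,1) (2,2) (3,0) (3,1) (3,2) (4,0) (4,1) (4,2) (5,0) (5,1) (5,2)] -> total=12
Click 2 (3,4) count=2: revealed 1 new [(3,4)] -> total=13
Click 3 (3,1) count=0: revealed 0 new [(none)] -> total=13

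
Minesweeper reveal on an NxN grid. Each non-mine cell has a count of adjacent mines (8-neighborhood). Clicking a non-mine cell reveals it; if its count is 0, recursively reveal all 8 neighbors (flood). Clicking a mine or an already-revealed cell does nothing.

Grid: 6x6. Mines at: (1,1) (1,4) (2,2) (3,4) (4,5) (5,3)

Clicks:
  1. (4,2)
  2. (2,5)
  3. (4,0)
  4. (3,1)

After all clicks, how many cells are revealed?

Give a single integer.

Click 1 (4,2) count=1: revealed 1 new [(4,2)] -> total=1
Click 2 (2,5) count=2: revealed 1 new [(2,5)] -> total=2
Click 3 (4,0) count=0: revealed 10 new [(2,0) (2,1) (3,0) (3,1) (3,2) (4,0) (4,1) (5,0) (5,1) (5,2)] -> total=12
Click 4 (3,1) count=1: revealed 0 new [(none)] -> total=12

Answer: 12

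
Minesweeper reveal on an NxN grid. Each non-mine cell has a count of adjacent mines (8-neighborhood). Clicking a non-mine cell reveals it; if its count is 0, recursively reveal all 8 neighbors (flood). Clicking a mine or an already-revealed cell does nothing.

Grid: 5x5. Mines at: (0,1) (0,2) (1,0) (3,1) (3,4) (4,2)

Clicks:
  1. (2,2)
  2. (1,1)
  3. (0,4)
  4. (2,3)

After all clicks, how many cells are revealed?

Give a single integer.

Answer: 8

Derivation:
Click 1 (2,2) count=1: revealed 1 new [(2,2)] -> total=1
Click 2 (1,1) count=3: revealed 1 new [(1,1)] -> total=2
Click 3 (0,4) count=0: revealed 6 new [(0,3) (0,4) (1,3) (1,4) (2,3) (2,4)] -> total=8
Click 4 (2,3) count=1: revealed 0 new [(none)] -> total=8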